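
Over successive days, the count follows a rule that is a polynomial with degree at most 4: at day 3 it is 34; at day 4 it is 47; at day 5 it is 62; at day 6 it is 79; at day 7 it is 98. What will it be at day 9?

142

Write the value at t as h(t).
First differences: 13, 15, 17, 19. Second differences: 2, 2, 2.
Level-2 differences are constant, so h has degree 2.
Fitting a degree-2 polynomial gives h(t) = t² + 6t + 7.
Then h(9) = 142.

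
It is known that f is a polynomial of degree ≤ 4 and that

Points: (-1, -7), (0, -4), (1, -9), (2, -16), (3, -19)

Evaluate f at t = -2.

-24

First differences: 3, -5, -7, -3. Second differences: -8, -2, 4. Third differences: 6, 6.
Level-3 differences are constant, so f has degree 3.
Fitting a degree-3 polynomial gives f(t) = t³ - 4t² - 2t - 4.
Then f(-2) = -24.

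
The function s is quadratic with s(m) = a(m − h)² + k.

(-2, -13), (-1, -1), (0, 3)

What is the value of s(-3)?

First differences 12, 4; second difference -8 = 2a, so a = -4.
Expanding, the m-coefficient is −2ah = 8h; matching it to the data gives h = 0, and then k = 3.
So s(m) = -4(m + 0)² + 3.
s(-3) = -4·(-3)² + 3 = -33.

-33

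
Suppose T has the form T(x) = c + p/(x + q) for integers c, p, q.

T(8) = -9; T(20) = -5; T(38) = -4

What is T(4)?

(T(x) − c)(x + q) = p for each data point; the three points give a linear system in c and q, then p follows.
Solving: c = -3, q = -2, p = -36, so T(x) = -3 − 36/(x − 2).
Then T(4) = -3 − 36/2 = -21.

-21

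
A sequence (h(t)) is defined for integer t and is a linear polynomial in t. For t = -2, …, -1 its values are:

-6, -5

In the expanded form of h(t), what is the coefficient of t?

1

Write h(t) = at + b; the 2 given values yield a linear system in the 2 coefficients.
Solving, h(t) = t - 4.
The coefficient of t is 1.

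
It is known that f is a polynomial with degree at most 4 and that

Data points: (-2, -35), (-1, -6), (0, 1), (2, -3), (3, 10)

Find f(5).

126

Write f(k) = ak^4 + bk³ + ck² + dk + e; the 5 given values yield a linear system in the 5 coefficients.
Solving, the leading coefficient vanishes, and f(k) = 2k³ - 5k² + 1.
Then f(5) = 126.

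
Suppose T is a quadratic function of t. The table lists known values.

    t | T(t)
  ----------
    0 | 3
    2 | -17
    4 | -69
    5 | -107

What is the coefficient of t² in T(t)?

Write T(t) = at² + bt + c; the 4 given values yield a linear system in the 3 coefficients.
Solving, T(t) = -4t² - 2t + 3.
The coefficient of t² is -4.

-4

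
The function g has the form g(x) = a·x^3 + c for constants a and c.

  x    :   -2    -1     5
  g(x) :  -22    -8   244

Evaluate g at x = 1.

-4

From g(-2) = -22 and g(-1) = -8: -8a + c = -22 and -1a + c = -8.
Subtracting: 7a = 14, so a = 2; then c = -22 − 2·(-8) = -6.
So g(x) = 2x³ − 6, and g(1) = -4.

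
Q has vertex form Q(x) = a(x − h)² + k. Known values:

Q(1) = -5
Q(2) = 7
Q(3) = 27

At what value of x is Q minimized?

First differences 12, 20; second difference 8 = 2a, so a = 4.
Expanding, the x-coefficient is −2ah = -8h; matching it to the data gives h = 0, and then k = -9.
So Q(x) = 4(x + 0)² − 9.
Hence h = 0.

0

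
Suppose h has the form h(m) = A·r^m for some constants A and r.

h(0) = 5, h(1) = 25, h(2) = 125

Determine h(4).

Consecutive ratio: 25/5 = 5, and 125/25 = 5, so r = 5.
Then A·5^0 = 5 gives A = 5, and h(m) = 5·5^m.
h(4) = 5·5^4 = 3125.

3125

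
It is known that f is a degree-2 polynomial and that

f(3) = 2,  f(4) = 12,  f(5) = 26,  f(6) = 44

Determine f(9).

122

First differences: 10, 14, 18. Second differences: 4, 4.
Level-2 differences are constant, so f has degree 2.
Fitting a degree-2 polynomial gives f(x) = 2x² - 4x - 4.
Then f(9) = 122.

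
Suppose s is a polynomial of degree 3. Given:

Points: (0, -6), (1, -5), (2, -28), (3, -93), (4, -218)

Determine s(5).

First differences: 1, -23, -65, -125. Second differences: -24, -42, -60. Third differences: -18, -18.
Level-3 differences are constant, so s has degree 3.
Fitting a degree-3 polynomial gives s(t) = -3t³ - 3t² + 7t - 6.
Then s(5) = -421.

-421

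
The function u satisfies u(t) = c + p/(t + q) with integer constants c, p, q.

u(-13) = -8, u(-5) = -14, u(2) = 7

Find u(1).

13

(u(t) − c)(t + q) = p for each data point; the three points give a linear system in c and q, then p follows.
Solving: c = -5, q = 1, p = 36, so u(t) = -5 + 36/(t + 1).
Then u(1) = -5 + 36/2 = 13.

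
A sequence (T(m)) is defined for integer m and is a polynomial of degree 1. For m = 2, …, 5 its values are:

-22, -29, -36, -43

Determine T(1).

First differences: -7, -7, -7.
Level-1 differences are constant, so T has degree 1.
Fitting a degree-1 polynomial gives T(m) = -7m - 8.
Then T(1) = -15.

-15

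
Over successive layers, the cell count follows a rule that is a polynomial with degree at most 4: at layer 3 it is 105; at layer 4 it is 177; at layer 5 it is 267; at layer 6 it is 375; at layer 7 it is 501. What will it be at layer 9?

807

Write the value at t as s(t).
First differences: 72, 90, 108, 126. Second differences: 18, 18, 18.
Level-2 differences are constant, so s has degree 2.
Fitting a degree-2 polynomial gives s(t) = 9t² + 9t - 3.
Then s(9) = 807.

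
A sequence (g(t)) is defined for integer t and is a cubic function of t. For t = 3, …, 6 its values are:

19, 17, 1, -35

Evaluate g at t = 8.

-191

Write g(t) = at³ + bt² + ct + d; the 4 given values yield a linear system in the 4 coefficients.
Solving, g(t) = -t³ + 5t² + 1.
Then g(8) = -191.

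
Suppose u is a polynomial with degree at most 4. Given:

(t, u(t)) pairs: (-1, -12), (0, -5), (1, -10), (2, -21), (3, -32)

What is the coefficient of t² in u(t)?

First differences: 7, -5, -11, -11. Second differences: -12, -6, 0. Third differences: 6, 6.
Level-3 differences are constant, so u has degree 3.
Fitting a degree-3 polynomial gives u(t) = t³ - 6t² - 5.
The coefficient of t² is -6.

-6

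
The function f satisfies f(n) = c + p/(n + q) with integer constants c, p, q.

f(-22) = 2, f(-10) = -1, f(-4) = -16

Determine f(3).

(f(n) − c)(n + q) = p for each data point; the three points give a linear system in c and q, then p follows.
Solving: c = 4, q = 2, p = 40, so f(n) = 4 + 40/(n + 2).
Then f(3) = 4 + 40/5 = 12.

12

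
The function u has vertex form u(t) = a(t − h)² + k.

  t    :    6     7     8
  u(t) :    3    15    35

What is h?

5

First differences 12, 20; second difference 8 = 2a, so a = 4.
Expanding, the t-coefficient is −2ah = -8h; matching it to the data gives h = 5, and then k = -1.
So u(t) = 4(t − 5)² − 1.
Hence h = 5.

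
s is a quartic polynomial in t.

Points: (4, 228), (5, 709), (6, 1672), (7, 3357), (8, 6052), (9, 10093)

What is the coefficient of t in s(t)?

-4

First differences: 481, 963, 1685, 2695, 4041. Second differences: 482, 722, 1010, 1346. Third differences: 240, 288, 336. Fourth differences: 48, 48.
Level-4 differences are constant, so s has degree 4.
Fitting a degree-4 polynomial gives s(t) = 2t^4 - 4t³ - t² - 4t + 4.
The coefficient of t is -4.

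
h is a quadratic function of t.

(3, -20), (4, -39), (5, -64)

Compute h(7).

Write h(t) = at² + bt + c; the 3 given values yield a linear system in the 3 coefficients.
Solving, h(t) = -3t² + 2t + 1.
Then h(7) = -132.

-132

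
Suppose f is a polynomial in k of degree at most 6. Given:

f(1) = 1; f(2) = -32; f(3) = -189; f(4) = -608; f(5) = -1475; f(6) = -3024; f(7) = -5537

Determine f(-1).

7

Write f(k) = ak^6 + bk^5 + ck^4 + dk³ + ek² + pk + q; the 7 given values yield a linear system in the 7 coefficients.
Solving, the top 2 coefficients vanish, and f(k) = -2k^4 - 3k³ + 6k².
Then f(-1) = 7.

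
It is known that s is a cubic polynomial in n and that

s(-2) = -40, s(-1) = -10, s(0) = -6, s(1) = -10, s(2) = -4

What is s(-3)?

First differences: 30, 4, -4, 6. Second differences: -26, -8, 10. Third differences: 18, 18.
Level-3 differences are constant, so s has degree 3.
Fitting a degree-3 polynomial gives s(n) = 3n³ - 4n² - 3n - 6.
Then s(-3) = -114.

-114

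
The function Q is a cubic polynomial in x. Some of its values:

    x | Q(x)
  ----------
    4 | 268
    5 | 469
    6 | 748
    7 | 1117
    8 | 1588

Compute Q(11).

First differences: 201, 279, 369, 471. Second differences: 78, 90, 102. Third differences: 12, 12.
Level-3 differences are constant, so Q has degree 3.
Fitting a degree-3 polynomial gives Q(x) = 2x³ + 9x² - 2x + 4.
Then Q(11) = 3733.

3733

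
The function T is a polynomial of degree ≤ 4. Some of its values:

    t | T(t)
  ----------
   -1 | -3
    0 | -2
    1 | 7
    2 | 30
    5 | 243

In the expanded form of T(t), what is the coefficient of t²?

4

Write T(t) = at^4 + bt³ + ct² + dt + e; the 5 given values yield a linear system in the 5 coefficients.
Solving, the leading coefficient vanishes, and T(t) = t³ + 4t² + 4t - 2.
The coefficient of t² is 4.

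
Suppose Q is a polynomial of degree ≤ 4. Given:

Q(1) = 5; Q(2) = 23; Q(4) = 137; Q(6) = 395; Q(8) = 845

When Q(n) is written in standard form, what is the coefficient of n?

-7

Write Q(n) = an^4 + bn³ + cn² + dn + e; the 5 given values yield a linear system in the 5 coefficients.
Solving, the leading coefficient vanishes, and Q(n) = n³ + 6n² - 7n + 5.
The coefficient of n is -7.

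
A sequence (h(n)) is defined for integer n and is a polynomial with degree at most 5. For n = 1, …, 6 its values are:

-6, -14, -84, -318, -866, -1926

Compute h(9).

-10878

First differences: -8, -70, -234, -548, -1060. Second differences: -62, -164, -314, -512. Third differences: -102, -150, -198. Fourth differences: -48, -48.
Level-4 differences are constant, so h has degree 4.
Fitting a degree-4 polynomial gives h(n) = -2n^4 + 3n³ + n² - 2n - 6.
Then h(9) = -10878.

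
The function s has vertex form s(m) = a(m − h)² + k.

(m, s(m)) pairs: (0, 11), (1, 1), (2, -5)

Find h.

First differences -10, -6; second difference 4 = 2a, so a = 2.
Expanding, the m-coefficient is −2ah = -4h; matching it to the data gives h = 3, and then k = -7.
So s(m) = 2(m − 3)² − 7.
Hence h = 3.

3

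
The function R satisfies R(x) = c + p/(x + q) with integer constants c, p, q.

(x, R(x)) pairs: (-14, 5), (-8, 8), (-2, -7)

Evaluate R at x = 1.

-1

(R(x) − c)(x + q) = p for each data point; the three points give a linear system in c and q, then p follows.
Solving: c = 3, q = 4, p = -20, so R(x) = 3 − 20/(x + 4).
Then R(1) = 3 − 20/5 = -1.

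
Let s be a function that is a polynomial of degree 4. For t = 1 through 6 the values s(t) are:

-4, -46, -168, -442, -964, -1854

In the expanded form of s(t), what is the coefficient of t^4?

-1

First differences: -42, -122, -274, -522, -890. Second differences: -80, -152, -248, -368. Third differences: -72, -96, -120. Fourth differences: -24, -24.
Level-4 differences are constant, so s has degree 4.
Fitting a degree-4 polynomial gives s(t) = -t^4 - 2t³ - 3t² - 4t + 6.
The coefficient of t^4 is -1.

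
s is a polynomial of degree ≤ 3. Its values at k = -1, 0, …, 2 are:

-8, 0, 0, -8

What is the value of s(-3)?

First differences: 8, 0, -8. Second differences: -8, -8.
Level-2 differences are constant, so s has degree 2.
Fitting a degree-2 polynomial gives s(k) = -4k² + 4k.
Then s(-3) = -48.

-48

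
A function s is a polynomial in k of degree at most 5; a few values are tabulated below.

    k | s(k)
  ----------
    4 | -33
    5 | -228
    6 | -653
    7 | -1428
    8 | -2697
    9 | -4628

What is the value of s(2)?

Write s(k) = ak^5 + bk^4 + ck³ + dk² + ek + p; the 6 given values yield a linear system in the 6 coefficients.
Solving, the leading coefficient vanishes, and s(k) = -k^4 + 2k³ + 6k² - 2k + 7.
Then s(2) = 27.

27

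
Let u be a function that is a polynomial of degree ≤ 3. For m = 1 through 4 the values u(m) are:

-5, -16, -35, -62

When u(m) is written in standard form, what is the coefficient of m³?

First differences: -11, -19, -27. Second differences: -8, -8.
Level-2 differences are constant, so u has degree 2.
Fitting a degree-2 polynomial gives u(m) = -4m² + m - 2.
The coefficient of m³ is 0.

0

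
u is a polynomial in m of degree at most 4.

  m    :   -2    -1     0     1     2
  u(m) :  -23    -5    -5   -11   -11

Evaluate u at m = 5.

145

First differences: 18, 0, -6, 0. Second differences: -18, -6, 6. Third differences: 12, 12.
Level-3 differences are constant, so u has degree 3.
Fitting a degree-3 polynomial gives u(m) = 2m³ - 3m² - 5m - 5.
Then u(5) = 145.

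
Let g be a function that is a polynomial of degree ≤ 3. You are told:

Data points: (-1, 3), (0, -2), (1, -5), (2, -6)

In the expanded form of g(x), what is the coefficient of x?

First differences: -5, -3, -1. Second differences: 2, 2.
Level-2 differences are constant, so g has degree 2.
Fitting a degree-2 polynomial gives g(x) = x² - 4x - 2.
The coefficient of x is -4.

-4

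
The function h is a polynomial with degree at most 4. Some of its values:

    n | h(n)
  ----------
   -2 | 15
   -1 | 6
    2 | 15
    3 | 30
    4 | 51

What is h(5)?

78

Write h(n) = an^4 + bn³ + cn² + dn + e; the 5 given values yield a linear system in the 5 coefficients.
Solving, the top 2 coefficients vanish, and h(n) = 3n² + 3.
Then h(5) = 78.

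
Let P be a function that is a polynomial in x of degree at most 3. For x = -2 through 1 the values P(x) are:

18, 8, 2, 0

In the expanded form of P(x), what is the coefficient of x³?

0

First differences: -10, -6, -2. Second differences: 4, 4.
Level-2 differences are constant, so P has degree 2.
Fitting a degree-2 polynomial gives P(x) = 2x² - 4x + 2.
The coefficient of x³ is 0.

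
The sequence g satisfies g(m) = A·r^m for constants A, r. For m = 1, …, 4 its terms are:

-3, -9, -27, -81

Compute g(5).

-243

Consecutive ratio: -9/(-3) = 3, and -27/(-9) = 3, so r = 3.
Then A·3^1 = -3 gives A = -1, and g(m) = -1·3^m.
g(5) = -1·3^5 = -243.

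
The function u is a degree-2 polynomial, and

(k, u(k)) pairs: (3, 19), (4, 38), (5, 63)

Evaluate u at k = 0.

-2

Write u(k) = ak² + bk + c; the 3 given values yield a linear system in the 3 coefficients.
Solving, u(k) = 3k² - 2k - 2.
Then u(0) = -2.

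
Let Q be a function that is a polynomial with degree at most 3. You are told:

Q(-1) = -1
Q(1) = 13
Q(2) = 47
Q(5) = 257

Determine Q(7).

Write Q(k) = ak³ + bk² + ck + d; the 4 given values yield a linear system in the 4 coefficients.
Solving, the leading coefficient vanishes, and Q(k) = 9k² + 7k - 3.
Then Q(7) = 487.

487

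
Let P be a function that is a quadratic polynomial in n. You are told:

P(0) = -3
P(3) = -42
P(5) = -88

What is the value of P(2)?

-25

Write P(n) = an² + bn + c; the 3 given values yield a linear system in the 3 coefficients.
Solving, P(n) = -2n² - 7n - 3.
Then P(2) = -25.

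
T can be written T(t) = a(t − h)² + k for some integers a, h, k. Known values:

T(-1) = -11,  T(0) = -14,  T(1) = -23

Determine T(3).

First differences -3, -9; second difference -6 = 2a, so a = -3.
Expanding, the t-coefficient is −2ah = 6h; matching it to the data gives h = -1, and then k = -11.
So T(t) = -3(t + 1)² − 11.
T(3) = -3·4² − 11 = -59.

-59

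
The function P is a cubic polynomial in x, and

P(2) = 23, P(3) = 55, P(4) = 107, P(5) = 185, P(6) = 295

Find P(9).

877

First differences: 32, 52, 78, 110. Second differences: 20, 26, 32. Third differences: 6, 6.
Level-3 differences are constant, so P has degree 3.
Fitting a degree-3 polynomial gives P(x) = x³ + x² + 8x - 5.
Then P(9) = 877.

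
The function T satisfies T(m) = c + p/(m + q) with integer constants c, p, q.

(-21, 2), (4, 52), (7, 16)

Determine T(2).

(T(m) − c)(m + q) = p for each data point; the three points give a linear system in c and q, then p follows.
Solving: c = 4, q = -3, p = 48, so T(m) = 4 + 48/(m − 3).
Then T(2) = 4 + 48/(-1) = -44.

-44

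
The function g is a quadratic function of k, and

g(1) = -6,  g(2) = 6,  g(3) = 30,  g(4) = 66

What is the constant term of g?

-6

First differences: 12, 24, 36. Second differences: 12, 12.
Level-2 differences are constant, so g has degree 2.
Fitting a degree-2 polynomial gives g(k) = 6k² - 6k - 6.
The constant term is g(0) = -6.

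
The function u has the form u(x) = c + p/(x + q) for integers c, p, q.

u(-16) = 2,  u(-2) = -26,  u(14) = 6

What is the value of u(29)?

(u(x) − c)(x + q) = p for each data point; the three points give a linear system in c and q, then p follows.
Solving: c = 4, q = 1, p = 30, so u(x) = 4 + 30/(x + 1).
Then u(29) = 4 + 30/30 = 5.

5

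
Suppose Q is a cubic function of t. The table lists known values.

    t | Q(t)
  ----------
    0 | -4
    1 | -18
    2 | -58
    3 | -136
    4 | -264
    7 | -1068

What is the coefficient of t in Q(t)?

-5

Write Q(t) = at³ + bt² + ct + d; the 6 given values yield a linear system in the 4 coefficients.
Solving, Q(t) = -2t³ - 7t² - 5t - 4.
The coefficient of t is -5.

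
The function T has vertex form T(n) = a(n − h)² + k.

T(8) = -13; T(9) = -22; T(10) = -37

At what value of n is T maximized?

7

First differences -9, -15; second difference -6 = 2a, so a = -3.
Expanding, the n-coefficient is −2ah = 6h; matching it to the data gives h = 7, and then k = -10.
So T(n) = -3(n − 7)² − 10.
Hence h = 7.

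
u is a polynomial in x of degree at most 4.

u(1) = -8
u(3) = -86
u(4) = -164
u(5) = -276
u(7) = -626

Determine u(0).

Write u(x) = ax^4 + bx³ + cx² + dx + e; the 5 given values yield a linear system in the 5 coefficients.
Solving, the leading coefficient vanishes, and u(x) = -x³ - 5x² - 6x + 4.
Then u(0) = 4.

4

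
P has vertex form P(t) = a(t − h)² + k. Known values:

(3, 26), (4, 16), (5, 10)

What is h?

6

First differences -10, -6; second difference 4 = 2a, so a = 2.
Expanding, the t-coefficient is −2ah = -4h; matching it to the data gives h = 6, and then k = 8.
So P(t) = 2(t − 6)² + 8.
Hence h = 6.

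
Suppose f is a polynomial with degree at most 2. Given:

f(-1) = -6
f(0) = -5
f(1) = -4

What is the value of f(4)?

First differences: 1, 1.
Level-1 differences are constant, so f has degree 1.
Fitting a degree-1 polynomial gives f(t) = t - 5.
Then f(4) = -1.

-1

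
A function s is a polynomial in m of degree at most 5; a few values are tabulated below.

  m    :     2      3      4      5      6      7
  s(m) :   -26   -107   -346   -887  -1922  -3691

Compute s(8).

Write s(m) = am^5 + bm^4 + cm³ + dm² + em + p; the 6 given values yield a linear system in the 6 coefficients.
Solving, the leading coefficient vanishes, and s(m) = -2m^4 + 4m³ - 5m² - 2m - 2.
Then s(8) = -6482.

-6482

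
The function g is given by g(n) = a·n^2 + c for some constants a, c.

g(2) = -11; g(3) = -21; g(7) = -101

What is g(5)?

-53

From g(2) = -11 and g(3) = -21: 4a + c = -11 and 9a + c = -21.
Subtracting: 5a = -10, so a = -2; then c = -11 − (-2)·4 = -3.
So g(n) = -2n² − 3, and g(5) = -53.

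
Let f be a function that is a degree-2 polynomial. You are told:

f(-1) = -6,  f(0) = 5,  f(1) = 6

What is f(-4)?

-99

Write f(m) = am² + bm + c; the 3 given values yield a linear system in the 3 coefficients.
Solving, f(m) = -5m² + 6m + 5.
Then f(-4) = -99.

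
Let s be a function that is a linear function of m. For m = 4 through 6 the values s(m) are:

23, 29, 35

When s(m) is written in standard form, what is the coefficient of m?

Write s(m) = am + b; the 3 given values yield a linear system in the 2 coefficients.
Solving, s(m) = 6m - 1.
The coefficient of m is 6.

6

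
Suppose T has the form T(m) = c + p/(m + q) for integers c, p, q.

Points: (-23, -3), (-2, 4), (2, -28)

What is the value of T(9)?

-7

(T(m) − c)(m + q) = p for each data point; the three points give a linear system in c and q, then p follows.
Solving: c = -4, q = -1, p = -24, so T(m) = -4 − 24/(m − 1).
Then T(9) = -4 − 24/8 = -7.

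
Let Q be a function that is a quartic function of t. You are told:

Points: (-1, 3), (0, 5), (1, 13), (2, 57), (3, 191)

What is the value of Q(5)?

1065

Write Q(t) = at^4 + bt³ + ct² + dt + e; the 5 given values yield a linear system in the 5 coefficients.
Solving, Q(t) = t^4 + 3t³ + 2t² + 2t + 5.
Then Q(5) = 1065.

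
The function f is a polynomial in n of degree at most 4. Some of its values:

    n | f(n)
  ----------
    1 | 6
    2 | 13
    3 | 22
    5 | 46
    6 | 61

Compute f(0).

Write f(n) = an^4 + bn³ + cn² + dn + e; the 5 given values yield a linear system in the 5 coefficients.
Solving, the top 2 coefficients vanish, and f(n) = n² + 4n + 1.
Then f(0) = 1.

1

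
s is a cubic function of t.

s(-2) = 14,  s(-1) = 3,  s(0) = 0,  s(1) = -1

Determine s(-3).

39

Write s(t) = at³ + bt² + ct + d; the 4 given values yield a linear system in the 4 coefficients.
Solving, s(t) = -t³ + t² - t.
Then s(-3) = 39.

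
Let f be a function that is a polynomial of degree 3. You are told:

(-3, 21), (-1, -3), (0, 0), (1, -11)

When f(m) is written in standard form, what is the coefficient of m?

Write f(m) = am³ + bm² + cm + d; the 4 given values yield a linear system in the 4 coefficients.
Solving, f(m) = -3m³ - 7m² - m.
The coefficient of m is -1.

-1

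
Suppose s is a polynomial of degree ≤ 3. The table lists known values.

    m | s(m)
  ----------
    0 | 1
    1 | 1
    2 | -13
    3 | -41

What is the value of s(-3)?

Write s(m) = am³ + bm² + cm + d; the 4 given values yield a linear system in the 4 coefficients.
Solving, the leading coefficient vanishes, and s(m) = -7m² + 7m + 1.
Then s(-3) = -83.

-83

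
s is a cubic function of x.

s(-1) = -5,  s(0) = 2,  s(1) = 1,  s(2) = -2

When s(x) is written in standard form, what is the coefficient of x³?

Write s(x) = ax³ + bx² + cx + d; the 4 given values yield a linear system in the 4 coefficients.
Solving, s(x) = x³ - 4x² + 2x + 2.
The coefficient of x³ is 1.

1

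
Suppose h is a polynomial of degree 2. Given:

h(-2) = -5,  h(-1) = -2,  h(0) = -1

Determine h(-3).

Write h(x) = ax² + bx + c; the 3 given values yield a linear system in the 3 coefficients.
Solving, h(x) = -x² - 1.
Then h(-3) = -10.

-10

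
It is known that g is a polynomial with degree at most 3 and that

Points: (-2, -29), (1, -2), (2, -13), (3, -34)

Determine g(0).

Write g(n) = an³ + bn² + cn + d; the 4 given values yield a linear system in the 4 coefficients.
Solving, the leading coefficient vanishes, and g(n) = -5n² + 4n - 1.
Then g(0) = -1.

-1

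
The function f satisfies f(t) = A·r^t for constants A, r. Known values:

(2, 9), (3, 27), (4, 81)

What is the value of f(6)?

Consecutive ratio: 27/9 = 3, and 81/27 = 3, so r = 3.
Then A·3^2 = 9 gives A = 1, and f(t) = 1·3^t.
f(6) = 1·3^6 = 729.

729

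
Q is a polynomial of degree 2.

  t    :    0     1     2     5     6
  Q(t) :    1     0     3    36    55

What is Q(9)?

136

Write Q(t) = at² + bt + c; the 5 given values yield a linear system in the 3 coefficients.
Solving, Q(t) = 2t² - 3t + 1.
Then Q(9) = 136.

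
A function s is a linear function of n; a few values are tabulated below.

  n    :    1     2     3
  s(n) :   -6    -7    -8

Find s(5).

First differences: -1, -1.
Level-1 differences are constant, so s has degree 1.
Fitting a degree-1 polynomial gives s(n) = -n - 5.
Then s(5) = -10.

-10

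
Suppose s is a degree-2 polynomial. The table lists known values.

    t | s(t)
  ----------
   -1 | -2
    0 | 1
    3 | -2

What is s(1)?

Write s(t) = at² + bt + c; the 3 given values yield a linear system in the 3 coefficients.
Solving, s(t) = -t² + 2t + 1.
Then s(1) = 2.

2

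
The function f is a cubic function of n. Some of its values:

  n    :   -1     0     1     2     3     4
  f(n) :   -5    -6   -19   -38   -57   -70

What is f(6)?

Write f(n) = an³ + bn² + cn + d; the 6 given values yield a linear system in the 4 coefficients.
Solving, f(n) = n³ - 6n² - 8n - 6.
Then f(6) = -54.

-54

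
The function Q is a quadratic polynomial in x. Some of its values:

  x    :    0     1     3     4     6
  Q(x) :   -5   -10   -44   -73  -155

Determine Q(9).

-338

Write Q(x) = ax² + bx + c; the 5 given values yield a linear system in the 3 coefficients.
Solving, Q(x) = -4x² - x - 5.
Then Q(9) = -338.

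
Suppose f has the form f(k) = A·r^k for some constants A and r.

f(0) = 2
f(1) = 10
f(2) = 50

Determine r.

5

Consecutive ratio: 10/2 = 5, and 50/10 = 5, so r = 5.
Then A·5^0 = 2 gives A = 2, and f(k) = 2·5^k.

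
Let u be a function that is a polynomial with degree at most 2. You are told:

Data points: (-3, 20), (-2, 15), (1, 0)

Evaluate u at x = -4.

25

Write u(x) = ax² + bx + c; the 3 given values yield a linear system in the 3 coefficients.
Solving, the leading coefficient vanishes, and u(x) = -5x + 5.
Then u(-4) = 25.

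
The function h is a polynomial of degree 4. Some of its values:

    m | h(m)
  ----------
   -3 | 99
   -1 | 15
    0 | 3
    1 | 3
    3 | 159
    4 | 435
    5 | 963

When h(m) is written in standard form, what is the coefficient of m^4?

1

Write h(m) = am^4 + bm³ + cm² + dm + e; the 7 given values yield a linear system in the 5 coefficients.
Solving, h(m) = m^4 + 2m³ + 5m² - 8m + 3.
The coefficient of m^4 is 1.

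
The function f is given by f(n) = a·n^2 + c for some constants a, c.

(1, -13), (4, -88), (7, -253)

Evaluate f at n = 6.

From f(1) = -13 and f(4) = -88: 1a + c = -13 and 16a + c = -88.
Subtracting: 15a = -75, so a = -5; then c = -13 − (-5)·1 = -8.
So f(n) = -5n² − 8, and f(6) = -188.

-188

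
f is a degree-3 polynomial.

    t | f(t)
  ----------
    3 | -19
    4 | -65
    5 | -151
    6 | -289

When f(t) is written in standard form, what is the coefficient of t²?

Write f(t) = at³ + bt² + ct + d; the 4 given values yield a linear system in the 4 coefficients.
Solving, f(t) = -2t³ + 4t² - 1.
The coefficient of t² is 4.

4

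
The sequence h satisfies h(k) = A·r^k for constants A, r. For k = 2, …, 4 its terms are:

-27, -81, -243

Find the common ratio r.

3

Consecutive ratio: -81/(-27) = 3, and -243/(-81) = 3, so r = 3.
Then A·3^2 = -27 gives A = -3, and h(k) = -3·3^k.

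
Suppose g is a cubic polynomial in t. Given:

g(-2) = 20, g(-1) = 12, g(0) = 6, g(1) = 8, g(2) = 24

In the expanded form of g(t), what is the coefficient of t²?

4

First differences: -8, -6, 2, 16. Second differences: 2, 8, 14. Third differences: 6, 6.
Level-3 differences are constant, so g has degree 3.
Fitting a degree-3 polynomial gives g(t) = t³ + 4t² - 3t + 6.
The coefficient of t² is 4.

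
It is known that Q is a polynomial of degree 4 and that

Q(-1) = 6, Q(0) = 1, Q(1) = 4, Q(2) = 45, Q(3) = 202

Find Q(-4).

489

Write Q(x) = ax^4 + bx³ + cx² + dx + e; the 5 given values yield a linear system in the 5 coefficients.
Solving, Q(x) = 2x^4 + x³ + 2x² - 2x + 1.
Then Q(-4) = 489.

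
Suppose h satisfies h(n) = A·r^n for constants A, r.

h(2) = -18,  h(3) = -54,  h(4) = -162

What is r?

Consecutive ratio: -54/(-18) = 3, and -162/(-54) = 3, so r = 3.
Then A·3^2 = -18 gives A = -2, and h(n) = -2·3^n.

3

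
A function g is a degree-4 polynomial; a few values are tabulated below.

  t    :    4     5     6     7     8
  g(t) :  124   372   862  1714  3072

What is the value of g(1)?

Write g(t) = at^4 + bt³ + ct² + dt + e; the 5 given values yield a linear system in the 5 coefficients.
Solving, g(t) = t^4 - 2t³ + t - 8.
Then g(1) = -8.

-8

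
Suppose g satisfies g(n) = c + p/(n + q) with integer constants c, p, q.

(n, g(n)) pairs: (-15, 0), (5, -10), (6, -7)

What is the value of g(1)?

8

(g(n) − c)(n + q) = p for each data point; the three points give a linear system in c and q, then p follows.
Solving: c = -1, q = -3, p = -18, so g(n) = -1 − 18/(n − 3).
Then g(1) = -1 − 18/(-2) = 8.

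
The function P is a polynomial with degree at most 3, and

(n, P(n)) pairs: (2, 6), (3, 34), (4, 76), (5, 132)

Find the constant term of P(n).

Write P(n) = an³ + bn² + cn + d; the 4 given values yield a linear system in the 4 coefficients.
Solving, the leading coefficient vanishes, and P(n) = 7n² - 7n - 8.
The constant term is P(0) = -8.

-8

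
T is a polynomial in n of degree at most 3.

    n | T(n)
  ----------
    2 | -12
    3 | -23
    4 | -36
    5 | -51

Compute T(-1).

9

Write T(n) = an³ + bn² + cn + d; the 4 given values yield a linear system in the 4 coefficients.
Solving, the leading coefficient vanishes, and T(n) = -n² - 6n + 4.
Then T(-1) = 9.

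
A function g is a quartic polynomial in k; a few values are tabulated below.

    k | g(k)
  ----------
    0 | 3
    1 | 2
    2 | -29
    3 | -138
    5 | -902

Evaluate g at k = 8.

Write g(k) = ak^4 + bk³ + ck² + dk + e; the 5 given values yield a linear system in the 5 coefficients.
Solving, g(k) = -k^4 - 2k³ - 2k² + 4k + 3.
Then g(8) = -5213.

-5213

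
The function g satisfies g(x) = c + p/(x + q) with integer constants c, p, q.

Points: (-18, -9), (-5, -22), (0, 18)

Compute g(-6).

(g(x) − c)(x + q) = p for each data point; the three points give a linear system in c and q, then p follows.
Solving: c = -6, q = 2, p = 48, so g(x) = -6 + 48/(x + 2).
Then g(-6) = -6 + 48/(-4) = -18.

-18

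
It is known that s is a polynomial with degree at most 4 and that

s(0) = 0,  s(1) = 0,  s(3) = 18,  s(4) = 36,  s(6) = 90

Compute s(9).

Write s(n) = an^4 + bn³ + cn² + dn + e; the 5 given values yield a linear system in the 5 coefficients.
Solving, the top 2 coefficients vanish, and s(n) = 3n² - 3n.
Then s(9) = 216.

216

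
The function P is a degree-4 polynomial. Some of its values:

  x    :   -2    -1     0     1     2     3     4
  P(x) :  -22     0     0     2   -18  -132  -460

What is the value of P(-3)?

Write P(x) = ax^4 + bx³ + cx² + dx + e; the 7 given values yield a linear system in the 5 coefficients.
Solving, P(x) = -2x^4 + 3x² + x.
Then P(-3) = -138.

-138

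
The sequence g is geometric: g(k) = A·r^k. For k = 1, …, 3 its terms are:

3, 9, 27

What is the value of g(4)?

Consecutive ratio: 9/3 = 3, and 27/9 = 3, so r = 3.
Then A·3^1 = 3 gives A = 1, and g(k) = 1·3^k.
g(4) = 1·3^4 = 81.

81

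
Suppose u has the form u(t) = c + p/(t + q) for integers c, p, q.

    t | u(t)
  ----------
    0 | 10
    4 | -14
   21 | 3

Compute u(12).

(u(t) − c)(t + q) = p for each data point; the three points give a linear system in c and q, then p follows.
Solving: c = 4, q = -3, p = -18, so u(t) = 4 − 18/(t − 3).
Then u(12) = 4 − 18/9 = 2.

2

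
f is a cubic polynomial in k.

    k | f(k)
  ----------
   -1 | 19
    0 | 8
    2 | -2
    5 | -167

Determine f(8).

-800

Write f(k) = ak³ + bk² + ck + d; the 4 given values yield a linear system in the 4 coefficients.
Solving, f(k) = -2k³ + 4k² - 5k + 8.
Then f(8) = -800.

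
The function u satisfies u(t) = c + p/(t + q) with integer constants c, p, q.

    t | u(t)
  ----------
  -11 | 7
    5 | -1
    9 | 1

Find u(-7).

(u(t) − c)(t + q) = p for each data point; the three points give a linear system in c and q, then p follows.
Solving: c = 4, q = 1, p = -30, so u(t) = 4 − 30/(t + 1).
Then u(-7) = 4 − 30/(-6) = 9.

9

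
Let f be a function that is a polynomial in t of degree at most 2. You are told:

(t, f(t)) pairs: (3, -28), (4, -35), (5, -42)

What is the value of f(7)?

-56

First differences: -7, -7.
Level-1 differences are constant, so f has degree 1.
Fitting a degree-1 polynomial gives f(t) = -7t - 7.
Then f(7) = -56.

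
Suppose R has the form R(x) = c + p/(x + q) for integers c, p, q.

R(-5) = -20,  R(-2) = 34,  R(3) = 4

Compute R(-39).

(R(x) − c)(x + q) = p for each data point; the three points give a linear system in c and q, then p follows.
Solving: c = -2, q = 3, p = 36, so R(x) = -2 + 36/(x + 3).
Then R(-39) = -2 + 36/(-36) = -3.

-3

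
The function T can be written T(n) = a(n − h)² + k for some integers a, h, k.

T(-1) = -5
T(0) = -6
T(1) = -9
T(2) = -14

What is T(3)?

-21

First differences -1, -3, -5; second difference -2 = 2a, so a = -1.
Expanding, the n-coefficient is −2ah = 2h; matching it to the data gives h = -1, and then k = -5.
So T(n) = -1(n + 1)² − 5.
T(3) = -1·4² − 5 = -21.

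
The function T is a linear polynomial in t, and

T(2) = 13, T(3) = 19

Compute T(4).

25

Write T(t) = at + b; the 2 given values yield a linear system in the 2 coefficients.
Solving, T(t) = 6t + 1.
Then T(4) = 25.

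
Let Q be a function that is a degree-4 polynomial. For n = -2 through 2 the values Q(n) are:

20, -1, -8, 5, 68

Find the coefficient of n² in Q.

Write Q(n) = an^4 + bn³ + cn² + dn + e; the 5 given values yield a linear system in the 5 coefficients.
Solving, Q(n) = n^4 + 3n³ + 9n² - 8.
The coefficient of n² is 9.

9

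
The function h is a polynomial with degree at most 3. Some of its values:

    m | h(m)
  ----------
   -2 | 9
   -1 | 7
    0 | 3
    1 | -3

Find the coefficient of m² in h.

-1

Write h(m) = am³ + bm² + cm + d; the 4 given values yield a linear system in the 4 coefficients.
Solving, the leading coefficient vanishes, and h(m) = -m² - 5m + 3.
The coefficient of m² is -1.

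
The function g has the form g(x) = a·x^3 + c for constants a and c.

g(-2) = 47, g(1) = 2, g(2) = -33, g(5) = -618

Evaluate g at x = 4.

-313

From g(-2) = 47 and g(1) = 2: -8a + c = 47 and 1a + c = 2.
Subtracting: 9a = -45, so a = -5; then c = 47 − (-5)·(-8) = 7.
So g(x) = -5x³ + 7, and g(4) = -313.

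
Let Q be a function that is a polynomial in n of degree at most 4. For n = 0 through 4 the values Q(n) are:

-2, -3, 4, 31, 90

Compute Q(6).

Write Q(n) = an^4 + bn³ + cn² + dn + e; the 5 given values yield a linear system in the 5 coefficients.
Solving, the leading coefficient vanishes, and Q(n) = 2n³ - 2n² - n - 2.
Then Q(6) = 352.

352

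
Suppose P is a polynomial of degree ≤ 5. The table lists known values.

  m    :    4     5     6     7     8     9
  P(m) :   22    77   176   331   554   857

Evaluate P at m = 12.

2366

Write P(m) = am^5 + bm^4 + cm³ + dm² + em + p; the 6 given values yield a linear system in the 6 coefficients.
Solving, the top 2 coefficients vanish, and P(m) = 2m³ - 8m² + 5m + 2.
Then P(12) = 2366.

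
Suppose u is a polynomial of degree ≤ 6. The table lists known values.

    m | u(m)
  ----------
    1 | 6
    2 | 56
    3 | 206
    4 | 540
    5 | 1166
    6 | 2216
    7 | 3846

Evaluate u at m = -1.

-10

Write u(m) = am^6 + bm^5 + cm^4 + dm³ + em² + pm + q; the 7 given values yield a linear system in the 7 coefficients.
Solving, the top 2 coefficients vanish, and u(m) = m^4 + 4m³ + m² + 4m - 4.
Then u(-1) = -10.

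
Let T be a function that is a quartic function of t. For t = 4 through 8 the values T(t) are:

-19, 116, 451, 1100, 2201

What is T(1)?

-4

Write T(t) = at^4 + bt³ + ct² + dt + e; the 5 given values yield a linear system in the 5 coefficients.
Solving, T(t) = t^4 - 3t³ - 6t² + 3t + 1.
Then T(1) = -4.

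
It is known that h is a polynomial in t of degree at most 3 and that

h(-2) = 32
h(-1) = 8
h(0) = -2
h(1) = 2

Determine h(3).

First differences: -24, -10, 4. Second differences: 14, 14.
Level-2 differences are constant, so h has degree 2.
Fitting a degree-2 polynomial gives h(t) = 7t² - 3t - 2.
Then h(3) = 52.

52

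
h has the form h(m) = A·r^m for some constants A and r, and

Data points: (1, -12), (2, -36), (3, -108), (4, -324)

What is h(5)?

Consecutive ratio: -36/(-12) = 3, and -108/(-36) = 3, so r = 3.
Then A·3^1 = -12 gives A = -4, and h(m) = -4·3^m.
h(5) = -4·3^5 = -972.

-972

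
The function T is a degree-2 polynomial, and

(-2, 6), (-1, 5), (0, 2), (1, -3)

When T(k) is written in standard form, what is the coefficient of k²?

First differences: -1, -3, -5. Second differences: -2, -2.
Level-2 differences are constant, so T has degree 2.
Fitting a degree-2 polynomial gives T(k) = -k² - 4k + 2.
The coefficient of k² is -1.

-1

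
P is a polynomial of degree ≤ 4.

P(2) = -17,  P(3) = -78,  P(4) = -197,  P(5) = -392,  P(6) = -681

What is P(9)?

-2292

First differences: -61, -119, -195, -289. Second differences: -58, -76, -94. Third differences: -18, -18.
Level-3 differences are constant, so P has degree 3.
Fitting a degree-3 polynomial gives P(k) = -3k³ - 2k² + 6k + 3.
Then P(9) = -2292.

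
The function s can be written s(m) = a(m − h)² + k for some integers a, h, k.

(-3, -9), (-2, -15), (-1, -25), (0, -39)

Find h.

-4

First differences -6, -10, -14; second difference -4 = 2a, so a = -2.
Expanding, the m-coefficient is −2ah = 4h; matching it to the data gives h = -4, and then k = -7.
So s(m) = -2(m + 4)² − 7.
Hence h = -4.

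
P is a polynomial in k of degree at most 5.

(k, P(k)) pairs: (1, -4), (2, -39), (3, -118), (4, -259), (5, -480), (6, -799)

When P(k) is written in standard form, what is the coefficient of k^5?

First differences: -35, -79, -141, -221, -319. Second differences: -44, -62, -80, -98. Third differences: -18, -18, -18.
Level-3 differences are constant, so P has degree 3.
Fitting a degree-3 polynomial gives P(k) = -3k³ - 4k² - 2k + 5.
The coefficient of k^5 is 0.

0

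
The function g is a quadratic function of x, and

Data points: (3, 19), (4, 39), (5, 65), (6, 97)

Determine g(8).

179

First differences: 20, 26, 32. Second differences: 6, 6.
Level-2 differences are constant, so g has degree 2.
Fitting a degree-2 polynomial gives g(x) = 3x² - x - 5.
Then g(8) = 179.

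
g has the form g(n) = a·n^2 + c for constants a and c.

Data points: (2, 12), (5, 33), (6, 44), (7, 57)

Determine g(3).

From g(2) = 12 and g(5) = 33: 4a + c = 12 and 25a + c = 33.
Subtracting: 21a = 21, so a = 1; then c = 12 − 1·4 = 8.
So g(n) = 1n² + 8, and g(3) = 17.

17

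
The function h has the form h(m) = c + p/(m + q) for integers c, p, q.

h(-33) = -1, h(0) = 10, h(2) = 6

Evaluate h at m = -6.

-10

(h(m) − c)(m + q) = p for each data point; the three points give a linear system in c and q, then p follows.
Solving: c = 0, q = 3, p = 30, so h(m) = 30/(m + 3).
Then h(-6) = 0 + 30/(-3) = -10.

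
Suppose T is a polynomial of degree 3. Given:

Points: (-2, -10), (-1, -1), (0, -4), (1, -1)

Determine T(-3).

Write T(n) = an³ + bn² + cn + d; the 4 given values yield a linear system in the 4 coefficients.
Solving, T(n) = 3n³ + 3n² - 3n - 4.
Then T(-3) = -49.

-49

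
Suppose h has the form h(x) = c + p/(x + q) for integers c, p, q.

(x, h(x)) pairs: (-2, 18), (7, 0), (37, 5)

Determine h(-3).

15

(h(x) − c)(x + q) = p for each data point; the three points give a linear system in c and q, then p follows.
Solving: c = 6, q = -1, p = -36, so h(x) = 6 − 36/(x − 1).
Then h(-3) = 6 − 36/(-4) = 15.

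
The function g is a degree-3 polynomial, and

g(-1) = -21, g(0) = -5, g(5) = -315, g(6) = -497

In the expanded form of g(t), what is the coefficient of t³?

Write g(t) = at³ + bt² + ct + d; the 4 given values yield a linear system in the 4 coefficients.
Solving, g(t) = -t³ - 9t² + 8t - 5.
The coefficient of t³ is -1.

-1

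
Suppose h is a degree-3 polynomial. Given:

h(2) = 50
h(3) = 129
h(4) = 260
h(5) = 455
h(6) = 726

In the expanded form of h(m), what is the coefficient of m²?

Write h(m) = am³ + bm² + cm + d; the 5 given values yield a linear system in the 4 coefficients.
Solving, h(m) = 2m³ + 8m² + m.
The coefficient of m² is 8.

8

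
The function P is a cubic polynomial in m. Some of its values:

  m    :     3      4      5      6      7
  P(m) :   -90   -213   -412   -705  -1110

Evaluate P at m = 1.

First differences: -123, -199, -293, -405. Second differences: -76, -94, -112. Third differences: -18, -18.
Level-3 differences are constant, so P has degree 3.
Fitting a degree-3 polynomial gives P(m) = -3m³ - 2m² + 2m + 3.
Then P(1) = 0.

0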